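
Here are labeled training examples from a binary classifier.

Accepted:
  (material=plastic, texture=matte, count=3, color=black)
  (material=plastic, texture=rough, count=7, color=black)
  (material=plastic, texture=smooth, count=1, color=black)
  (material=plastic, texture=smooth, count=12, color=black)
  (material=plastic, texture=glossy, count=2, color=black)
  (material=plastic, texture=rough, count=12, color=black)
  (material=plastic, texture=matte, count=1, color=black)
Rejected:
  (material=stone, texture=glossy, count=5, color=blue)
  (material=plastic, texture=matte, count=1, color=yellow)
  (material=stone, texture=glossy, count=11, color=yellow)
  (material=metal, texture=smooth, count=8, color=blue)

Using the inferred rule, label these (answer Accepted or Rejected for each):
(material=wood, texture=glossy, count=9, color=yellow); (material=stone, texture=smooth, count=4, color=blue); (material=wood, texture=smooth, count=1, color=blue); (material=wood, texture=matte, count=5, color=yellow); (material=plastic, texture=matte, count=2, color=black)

Rejected, Rejected, Rejected, Rejected, Accepted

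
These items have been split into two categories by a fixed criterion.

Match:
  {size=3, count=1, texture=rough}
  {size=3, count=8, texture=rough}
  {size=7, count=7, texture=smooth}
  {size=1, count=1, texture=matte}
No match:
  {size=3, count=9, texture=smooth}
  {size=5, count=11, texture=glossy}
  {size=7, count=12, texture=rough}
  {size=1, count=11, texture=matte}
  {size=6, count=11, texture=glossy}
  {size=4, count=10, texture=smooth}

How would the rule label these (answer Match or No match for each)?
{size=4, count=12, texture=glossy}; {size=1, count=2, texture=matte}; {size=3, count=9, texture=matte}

The simplest hypothesis consistent with all the labels is: count ≤ 8.
{size=4, count=12, texture=glossy}: No match (count = 12).
{size=1, count=2, texture=matte}: Match (count = 2).
{size=3, count=9, texture=matte}: No match (count = 9).

No match, Match, No match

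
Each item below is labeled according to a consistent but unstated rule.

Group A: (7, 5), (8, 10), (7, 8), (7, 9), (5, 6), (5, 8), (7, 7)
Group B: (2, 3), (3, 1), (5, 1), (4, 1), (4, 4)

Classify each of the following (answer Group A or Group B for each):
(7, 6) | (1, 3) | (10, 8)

All 'Group A' examples share one property — sum ≥ 11 — and every 'Group B' example lacks it.
(7, 6): 7+6 = 13, checks out → Group A.
(1, 3): 1+3 = 4, does not fit → Group B.
(10, 8): 10+8 = 18, checks out → Group A.

Group A, Group B, Group A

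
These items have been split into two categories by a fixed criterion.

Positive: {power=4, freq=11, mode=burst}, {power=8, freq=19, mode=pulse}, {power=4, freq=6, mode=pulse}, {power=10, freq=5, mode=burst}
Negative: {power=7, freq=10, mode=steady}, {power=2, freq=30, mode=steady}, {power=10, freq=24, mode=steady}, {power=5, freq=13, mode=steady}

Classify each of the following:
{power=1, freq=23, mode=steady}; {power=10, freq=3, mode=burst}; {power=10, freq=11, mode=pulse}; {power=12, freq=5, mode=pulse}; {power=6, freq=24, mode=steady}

Negative, Positive, Positive, Positive, Negative

Every 'Positive' example satisfies: mode is not steady. None of the 'Negative' examples do.
{power=1, freq=23, mode=steady} — mode is steady, hence Negative. {power=10, freq=3, mode=burst} — mode is burst, hence Positive. {power=10, freq=11, mode=pulse} — mode is pulse, hence Positive. {power=12, freq=5, mode=pulse} — mode is pulse, hence Positive. {power=6, freq=24, mode=steady} — mode is steady, hence Negative.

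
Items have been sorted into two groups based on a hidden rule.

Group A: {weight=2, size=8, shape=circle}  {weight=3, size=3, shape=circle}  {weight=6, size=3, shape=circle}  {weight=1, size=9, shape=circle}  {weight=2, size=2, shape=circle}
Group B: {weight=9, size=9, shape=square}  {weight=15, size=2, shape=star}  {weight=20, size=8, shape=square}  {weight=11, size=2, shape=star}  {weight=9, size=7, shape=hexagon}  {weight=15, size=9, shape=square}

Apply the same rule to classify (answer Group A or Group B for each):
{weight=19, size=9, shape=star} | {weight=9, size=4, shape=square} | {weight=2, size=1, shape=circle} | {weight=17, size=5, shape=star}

Group B, Group B, Group A, Group B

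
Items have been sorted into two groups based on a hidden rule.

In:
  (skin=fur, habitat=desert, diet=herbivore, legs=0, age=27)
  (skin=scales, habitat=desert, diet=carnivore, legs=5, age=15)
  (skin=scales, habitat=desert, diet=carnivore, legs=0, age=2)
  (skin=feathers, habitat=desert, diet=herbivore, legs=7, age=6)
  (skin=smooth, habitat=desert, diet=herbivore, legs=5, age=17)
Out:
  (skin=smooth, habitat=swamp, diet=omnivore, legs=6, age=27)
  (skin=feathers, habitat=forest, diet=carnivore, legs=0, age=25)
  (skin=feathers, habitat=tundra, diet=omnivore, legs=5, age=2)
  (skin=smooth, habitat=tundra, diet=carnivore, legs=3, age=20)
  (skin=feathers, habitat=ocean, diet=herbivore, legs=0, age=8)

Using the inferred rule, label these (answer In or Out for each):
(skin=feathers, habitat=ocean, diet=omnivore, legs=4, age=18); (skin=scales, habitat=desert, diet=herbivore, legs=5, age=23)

Out, In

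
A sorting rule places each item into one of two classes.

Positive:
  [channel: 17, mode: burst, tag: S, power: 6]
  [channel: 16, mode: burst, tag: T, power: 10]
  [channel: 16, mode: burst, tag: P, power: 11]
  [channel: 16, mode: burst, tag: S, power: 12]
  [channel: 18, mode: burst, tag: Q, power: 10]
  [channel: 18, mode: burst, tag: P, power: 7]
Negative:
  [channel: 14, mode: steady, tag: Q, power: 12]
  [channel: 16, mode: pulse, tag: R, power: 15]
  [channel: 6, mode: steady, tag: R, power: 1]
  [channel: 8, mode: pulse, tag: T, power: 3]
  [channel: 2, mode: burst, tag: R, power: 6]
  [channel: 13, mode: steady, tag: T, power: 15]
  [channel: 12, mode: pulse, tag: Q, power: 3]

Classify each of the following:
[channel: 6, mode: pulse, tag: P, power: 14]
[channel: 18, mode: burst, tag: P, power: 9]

Negative, Positive

The simplest hypothesis consistent with all the labels is: mode is burst AND channel ≥ 6.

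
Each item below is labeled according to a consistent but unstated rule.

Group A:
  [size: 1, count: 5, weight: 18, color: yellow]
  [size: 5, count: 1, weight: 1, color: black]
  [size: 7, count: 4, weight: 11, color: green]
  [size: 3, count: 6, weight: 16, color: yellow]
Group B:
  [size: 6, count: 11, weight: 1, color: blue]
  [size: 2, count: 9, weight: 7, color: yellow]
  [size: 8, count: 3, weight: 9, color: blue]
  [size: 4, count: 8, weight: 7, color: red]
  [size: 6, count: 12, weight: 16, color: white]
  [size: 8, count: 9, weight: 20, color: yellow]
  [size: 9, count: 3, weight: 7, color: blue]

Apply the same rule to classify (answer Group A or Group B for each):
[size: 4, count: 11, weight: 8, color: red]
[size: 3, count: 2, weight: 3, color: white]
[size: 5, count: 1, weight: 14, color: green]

Group B, Group A, Group A

The rule appears to be: count ≤ 6 AND size ≤ 7.
[size: 4, count: 11, weight: 8, color: red] — count = 11, size = 4, hence Group B.
[size: 3, count: 2, weight: 3, color: white] — count = 2, size = 3, hence Group A.
[size: 5, count: 1, weight: 14, color: green] — count = 1, size = 5, hence Group A.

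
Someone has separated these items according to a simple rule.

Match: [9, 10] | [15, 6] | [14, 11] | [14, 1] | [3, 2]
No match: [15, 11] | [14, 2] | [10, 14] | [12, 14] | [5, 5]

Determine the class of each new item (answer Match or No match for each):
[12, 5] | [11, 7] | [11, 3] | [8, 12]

Match, No match, No match, No match

Checking candidate rules against both groups, what survives is: sum is odd.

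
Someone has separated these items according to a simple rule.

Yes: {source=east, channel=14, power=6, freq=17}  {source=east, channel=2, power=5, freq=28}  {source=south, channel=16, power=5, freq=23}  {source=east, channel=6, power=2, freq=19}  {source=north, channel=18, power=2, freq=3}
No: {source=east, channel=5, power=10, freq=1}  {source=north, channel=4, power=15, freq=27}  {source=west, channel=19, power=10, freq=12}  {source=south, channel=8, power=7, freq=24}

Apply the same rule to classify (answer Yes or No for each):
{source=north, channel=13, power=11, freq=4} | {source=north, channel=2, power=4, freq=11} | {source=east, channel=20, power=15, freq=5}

No, Yes, No

The common property of the 'Yes' items is: power ≤ 6. No 'No' item has it.
{source=north, channel=13, power=11, freq=4} → power = 11 → No.
{source=north, channel=2, power=4, freq=11} → power = 4 → Yes.
{source=east, channel=20, power=15, freq=5} → power = 15 → No.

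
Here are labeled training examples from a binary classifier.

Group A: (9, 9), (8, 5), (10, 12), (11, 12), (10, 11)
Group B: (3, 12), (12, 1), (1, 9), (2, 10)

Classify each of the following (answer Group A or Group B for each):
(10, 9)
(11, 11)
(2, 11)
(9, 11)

Group A, Group A, Group B, Group A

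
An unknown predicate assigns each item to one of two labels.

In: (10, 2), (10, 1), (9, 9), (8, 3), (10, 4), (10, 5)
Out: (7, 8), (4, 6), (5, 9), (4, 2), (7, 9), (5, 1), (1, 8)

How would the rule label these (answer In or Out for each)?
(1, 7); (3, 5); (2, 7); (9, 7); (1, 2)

Out, Out, Out, In, Out

The rule appears to be: first ≥ 8.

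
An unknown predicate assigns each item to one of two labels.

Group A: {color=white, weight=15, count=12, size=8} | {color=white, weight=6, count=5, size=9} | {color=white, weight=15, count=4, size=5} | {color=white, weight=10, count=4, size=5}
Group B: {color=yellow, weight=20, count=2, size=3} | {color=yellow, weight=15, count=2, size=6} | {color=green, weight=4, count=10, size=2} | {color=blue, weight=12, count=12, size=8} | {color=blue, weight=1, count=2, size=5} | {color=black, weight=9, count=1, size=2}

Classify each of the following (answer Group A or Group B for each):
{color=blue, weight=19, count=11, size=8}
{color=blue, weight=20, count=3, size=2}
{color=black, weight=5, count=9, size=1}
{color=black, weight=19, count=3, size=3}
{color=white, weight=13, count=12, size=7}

The classifier is using: color is white.
Group B: {color=blue, weight=19, count=11, size=8}, since color is blue.
Group B: {color=blue, weight=20, count=3, size=2}, since color is blue.
Group B: {color=black, weight=5, count=9, size=1}, since color is black.
Group B: {color=black, weight=19, count=3, size=3}, since color is black.
Group A: {color=white, weight=13, count=12, size=7}, since color is white.

Group B, Group B, Group B, Group B, Group A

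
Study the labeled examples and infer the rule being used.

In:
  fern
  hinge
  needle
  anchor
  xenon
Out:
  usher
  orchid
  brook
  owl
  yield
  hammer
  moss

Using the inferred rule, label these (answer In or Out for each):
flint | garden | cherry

Every 'In' example satisfies: contains 'n'. None of the 'Out' examples do.
flint → has 'n' → In. garden → has 'n' → In. cherry → no 'n' → Out.

In, In, Out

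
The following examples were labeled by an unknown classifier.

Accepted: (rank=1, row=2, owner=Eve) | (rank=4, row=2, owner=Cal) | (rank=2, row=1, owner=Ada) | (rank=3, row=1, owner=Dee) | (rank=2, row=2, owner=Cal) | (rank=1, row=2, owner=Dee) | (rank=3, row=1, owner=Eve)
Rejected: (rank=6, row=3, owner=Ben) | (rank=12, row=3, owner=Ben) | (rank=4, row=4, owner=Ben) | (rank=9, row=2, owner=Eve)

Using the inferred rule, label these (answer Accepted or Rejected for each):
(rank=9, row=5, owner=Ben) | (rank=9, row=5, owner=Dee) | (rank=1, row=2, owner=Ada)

Rejected, Rejected, Accepted

A rule that fits every label: row ≤ 2 AND rank ≤ 4 — true of each 'Accepted' example, false of each 'Rejected' one.
Rejected: (rank=9, row=5, owner=Ben), since row = 5, rank = 9. Rejected: (rank=9, row=5, owner=Dee), since row = 5, rank = 9. Accepted: (rank=1, row=2, owner=Ada), since row = 2, rank = 1.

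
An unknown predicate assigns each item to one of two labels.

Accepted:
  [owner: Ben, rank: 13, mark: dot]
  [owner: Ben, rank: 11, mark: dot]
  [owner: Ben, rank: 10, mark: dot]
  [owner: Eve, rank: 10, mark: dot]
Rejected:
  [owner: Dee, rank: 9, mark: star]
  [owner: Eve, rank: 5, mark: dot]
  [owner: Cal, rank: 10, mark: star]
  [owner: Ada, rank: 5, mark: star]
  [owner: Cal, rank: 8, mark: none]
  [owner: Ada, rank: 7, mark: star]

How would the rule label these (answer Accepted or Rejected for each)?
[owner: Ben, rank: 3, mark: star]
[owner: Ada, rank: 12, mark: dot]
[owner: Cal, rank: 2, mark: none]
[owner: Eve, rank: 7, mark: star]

Rejected, Accepted, Rejected, Rejected

The classifier is using: mark is dot AND rank ≥ 7.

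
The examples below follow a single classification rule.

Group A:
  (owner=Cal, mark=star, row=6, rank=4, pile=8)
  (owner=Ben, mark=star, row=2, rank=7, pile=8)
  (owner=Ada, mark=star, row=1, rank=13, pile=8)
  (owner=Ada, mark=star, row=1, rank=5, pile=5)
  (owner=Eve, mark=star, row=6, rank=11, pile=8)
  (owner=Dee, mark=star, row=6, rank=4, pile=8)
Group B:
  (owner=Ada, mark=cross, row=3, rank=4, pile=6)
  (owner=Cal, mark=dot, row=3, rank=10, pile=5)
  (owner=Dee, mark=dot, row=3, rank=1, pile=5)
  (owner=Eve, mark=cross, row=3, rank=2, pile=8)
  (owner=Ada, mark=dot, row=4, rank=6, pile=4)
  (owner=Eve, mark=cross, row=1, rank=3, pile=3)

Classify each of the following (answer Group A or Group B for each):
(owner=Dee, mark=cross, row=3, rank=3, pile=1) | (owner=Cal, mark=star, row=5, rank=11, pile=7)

One predicate separates the groups cleanly: mark is star.
(owner=Dee, mark=cross, row=3, rank=3, pile=1): mark is cross, fails the rule → Group B.
(owner=Cal, mark=star, row=5, rank=11, pile=7): mark is star, meets the rule → Group A.

Group B, Group A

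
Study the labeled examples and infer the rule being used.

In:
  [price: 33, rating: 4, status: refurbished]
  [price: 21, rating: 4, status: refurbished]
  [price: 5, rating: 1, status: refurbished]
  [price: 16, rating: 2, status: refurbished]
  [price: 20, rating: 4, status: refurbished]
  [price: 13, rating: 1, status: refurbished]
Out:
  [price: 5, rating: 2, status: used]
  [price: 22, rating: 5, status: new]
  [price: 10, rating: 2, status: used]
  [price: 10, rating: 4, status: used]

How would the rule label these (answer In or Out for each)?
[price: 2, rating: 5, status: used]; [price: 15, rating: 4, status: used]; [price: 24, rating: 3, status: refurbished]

The common property of the 'In' items is: status is refurbished. No 'Out' item has it.
Out: [price: 2, rating: 5, status: used], since status is used. Out: [price: 15, rating: 4, status: used], since status is used. In: [price: 24, rating: 3, status: refurbished], since status is refurbished.

Out, Out, In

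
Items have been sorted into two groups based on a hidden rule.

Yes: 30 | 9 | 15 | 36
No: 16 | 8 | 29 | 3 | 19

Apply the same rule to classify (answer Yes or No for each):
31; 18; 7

No, Yes, No

All 'Yes' examples share one property — multiple of 3 AND at least 8 — and every 'No' example lacks it.
31 — 31 = 3·10 + 1, 31 ≥ 8, hence No. 18 — 18 = 3·6, 18 ≥ 8, hence Yes. 7 — 7 = 3·2 + 1, 7 < 8, hence No.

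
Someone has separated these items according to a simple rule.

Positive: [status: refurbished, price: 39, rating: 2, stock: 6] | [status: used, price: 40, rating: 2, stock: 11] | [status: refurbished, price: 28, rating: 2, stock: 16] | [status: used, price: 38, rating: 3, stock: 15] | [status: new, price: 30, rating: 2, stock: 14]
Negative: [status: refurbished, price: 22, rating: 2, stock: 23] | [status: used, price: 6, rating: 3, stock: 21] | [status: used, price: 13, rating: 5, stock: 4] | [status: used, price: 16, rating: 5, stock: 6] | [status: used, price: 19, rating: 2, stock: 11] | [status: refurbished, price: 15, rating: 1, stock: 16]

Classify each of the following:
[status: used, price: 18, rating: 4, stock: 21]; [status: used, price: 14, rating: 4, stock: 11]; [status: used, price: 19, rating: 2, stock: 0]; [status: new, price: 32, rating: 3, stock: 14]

Negative, Negative, Negative, Positive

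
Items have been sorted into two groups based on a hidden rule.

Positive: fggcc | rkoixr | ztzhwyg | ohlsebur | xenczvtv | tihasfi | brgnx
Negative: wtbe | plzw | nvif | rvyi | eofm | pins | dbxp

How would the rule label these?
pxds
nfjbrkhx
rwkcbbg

The simplest hypothesis consistent with all the labels is: length ≥ 5.

Negative, Positive, Positive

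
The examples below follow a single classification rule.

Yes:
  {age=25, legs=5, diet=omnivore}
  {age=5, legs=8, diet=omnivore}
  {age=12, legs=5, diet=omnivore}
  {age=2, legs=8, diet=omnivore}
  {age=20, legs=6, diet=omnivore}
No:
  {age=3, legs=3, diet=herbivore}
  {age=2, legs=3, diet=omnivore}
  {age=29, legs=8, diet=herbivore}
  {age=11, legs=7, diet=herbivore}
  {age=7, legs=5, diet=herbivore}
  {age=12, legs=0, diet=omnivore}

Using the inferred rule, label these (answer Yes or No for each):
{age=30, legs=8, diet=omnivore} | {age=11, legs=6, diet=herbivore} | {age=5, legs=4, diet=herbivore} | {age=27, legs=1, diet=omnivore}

The pattern is that an item is 'Yes' exactly when: diet is omnivore AND legs ≥ 5.
{age=30, legs=8, diet=omnivore} — diet is omnivore, legs = 8, hence Yes.
{age=11, legs=6, diet=herbivore} — diet is herbivore, legs = 6, hence No.
{age=5, legs=4, diet=herbivore} — diet is herbivore, legs = 4, hence No.
{age=27, legs=1, diet=omnivore} — diet is omnivore, legs = 1, hence No.

Yes, No, No, No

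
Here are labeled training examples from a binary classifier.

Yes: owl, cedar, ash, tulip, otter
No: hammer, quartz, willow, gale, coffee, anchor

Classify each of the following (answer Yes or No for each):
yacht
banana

The common property of the 'Yes' items is: odd length. No 'No' item has it.
Yes: yacht, since length 5.
No: banana, since length 6.

Yes, No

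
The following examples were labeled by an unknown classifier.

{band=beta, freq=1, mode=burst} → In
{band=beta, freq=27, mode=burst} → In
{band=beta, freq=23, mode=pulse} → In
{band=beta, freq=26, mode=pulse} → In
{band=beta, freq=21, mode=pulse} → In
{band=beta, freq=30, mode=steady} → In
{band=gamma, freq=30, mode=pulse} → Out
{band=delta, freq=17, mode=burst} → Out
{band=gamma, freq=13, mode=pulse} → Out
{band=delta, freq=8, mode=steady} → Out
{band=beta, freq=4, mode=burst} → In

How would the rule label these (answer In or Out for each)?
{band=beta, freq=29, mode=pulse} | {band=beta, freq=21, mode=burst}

In, In

The pattern is that an item is 'In' exactly when: band is beta.
{band=beta, freq=29, mode=pulse}: In (band is beta). {band=beta, freq=21, mode=burst}: In (band is beta).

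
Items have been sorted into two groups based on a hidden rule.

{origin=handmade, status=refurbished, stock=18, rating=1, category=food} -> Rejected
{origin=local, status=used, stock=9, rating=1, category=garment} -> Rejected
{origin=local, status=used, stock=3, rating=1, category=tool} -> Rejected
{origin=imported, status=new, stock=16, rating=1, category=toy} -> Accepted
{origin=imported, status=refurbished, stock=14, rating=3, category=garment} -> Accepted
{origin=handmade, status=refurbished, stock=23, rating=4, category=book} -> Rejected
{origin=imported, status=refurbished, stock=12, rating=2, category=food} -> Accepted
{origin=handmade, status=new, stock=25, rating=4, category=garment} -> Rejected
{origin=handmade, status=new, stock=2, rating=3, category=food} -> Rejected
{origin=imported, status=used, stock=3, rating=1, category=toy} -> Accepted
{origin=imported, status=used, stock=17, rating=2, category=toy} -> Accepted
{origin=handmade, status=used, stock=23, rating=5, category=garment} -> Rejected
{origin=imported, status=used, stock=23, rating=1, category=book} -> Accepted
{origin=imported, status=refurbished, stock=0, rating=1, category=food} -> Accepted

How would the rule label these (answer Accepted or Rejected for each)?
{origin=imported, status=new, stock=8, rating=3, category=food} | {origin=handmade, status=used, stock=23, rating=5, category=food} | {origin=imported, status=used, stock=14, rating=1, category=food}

Accepted, Rejected, Accepted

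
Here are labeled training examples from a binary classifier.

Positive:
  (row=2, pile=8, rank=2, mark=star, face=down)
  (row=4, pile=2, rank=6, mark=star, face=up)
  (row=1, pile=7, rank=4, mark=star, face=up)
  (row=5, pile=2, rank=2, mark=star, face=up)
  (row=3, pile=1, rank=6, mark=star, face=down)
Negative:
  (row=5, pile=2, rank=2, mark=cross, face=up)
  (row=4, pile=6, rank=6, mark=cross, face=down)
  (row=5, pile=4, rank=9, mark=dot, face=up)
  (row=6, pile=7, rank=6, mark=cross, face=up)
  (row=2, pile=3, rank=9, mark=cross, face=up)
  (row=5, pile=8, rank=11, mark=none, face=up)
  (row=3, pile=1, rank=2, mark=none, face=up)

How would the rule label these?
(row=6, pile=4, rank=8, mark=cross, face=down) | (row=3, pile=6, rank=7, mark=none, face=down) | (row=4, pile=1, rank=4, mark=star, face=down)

The rule appears to be: mark is star.
(row=6, pile=4, rank=8, mark=cross, face=down) → mark is cross → Negative. (row=3, pile=6, rank=7, mark=none, face=down) → mark is none → Negative. (row=4, pile=1, rank=4, mark=star, face=down) → mark is star → Positive.

Negative, Negative, Positive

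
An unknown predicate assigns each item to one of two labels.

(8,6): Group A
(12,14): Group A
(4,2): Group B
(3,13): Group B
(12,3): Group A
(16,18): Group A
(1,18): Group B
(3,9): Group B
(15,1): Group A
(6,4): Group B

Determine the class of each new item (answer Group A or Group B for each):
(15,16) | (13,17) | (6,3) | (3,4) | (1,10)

The simplest hypothesis consistent with all the labels is: first ≥ 8.
(15,16) — first 15, hence Group A.
(13,17) — first 13, hence Group A.
(6,3) — first 6, hence Group B.
(3,4) — first 3, hence Group B.
(1,10) — first 1, hence Group B.

Group A, Group A, Group B, Group B, Group B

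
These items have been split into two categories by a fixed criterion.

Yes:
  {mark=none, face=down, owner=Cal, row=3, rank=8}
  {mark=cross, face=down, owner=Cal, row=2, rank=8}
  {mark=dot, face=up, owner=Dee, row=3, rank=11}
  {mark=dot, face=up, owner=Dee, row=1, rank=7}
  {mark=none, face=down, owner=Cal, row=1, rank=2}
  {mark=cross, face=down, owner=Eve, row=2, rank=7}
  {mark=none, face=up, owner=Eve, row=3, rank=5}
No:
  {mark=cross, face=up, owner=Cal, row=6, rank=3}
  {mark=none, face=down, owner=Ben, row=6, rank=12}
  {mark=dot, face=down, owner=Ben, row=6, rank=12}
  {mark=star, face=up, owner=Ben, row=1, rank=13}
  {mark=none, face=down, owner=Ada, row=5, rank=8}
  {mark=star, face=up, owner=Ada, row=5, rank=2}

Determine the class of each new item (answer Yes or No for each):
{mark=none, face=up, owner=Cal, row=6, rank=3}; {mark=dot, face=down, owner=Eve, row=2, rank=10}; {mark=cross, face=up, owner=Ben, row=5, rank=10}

The distinguishing property — rank ≤ 11 AND row ≤ 3 — holds for all the 'Yes' cases and none of the 'No' cases.
{mark=none, face=up, owner=Cal, row=6, rank=3} — rank = 3, row = 6, hence No.
{mark=dot, face=down, owner=Eve, row=2, rank=10} — rank = 10, row = 2, hence Yes.
{mark=cross, face=up, owner=Ben, row=5, rank=10} — rank = 10, row = 5, hence No.

No, Yes, No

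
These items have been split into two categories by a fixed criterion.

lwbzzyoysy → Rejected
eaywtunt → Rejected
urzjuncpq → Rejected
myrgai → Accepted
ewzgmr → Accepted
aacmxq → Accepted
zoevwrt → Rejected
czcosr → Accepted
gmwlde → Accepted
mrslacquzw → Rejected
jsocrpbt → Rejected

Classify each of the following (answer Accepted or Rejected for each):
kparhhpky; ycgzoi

Rejected, Accepted

The simplest hypothesis consistent with all the labels is: length 6.
kparhhpky: length 9, does not satisfy this → Rejected. ycgzoi: length 6, meets the rule → Accepted.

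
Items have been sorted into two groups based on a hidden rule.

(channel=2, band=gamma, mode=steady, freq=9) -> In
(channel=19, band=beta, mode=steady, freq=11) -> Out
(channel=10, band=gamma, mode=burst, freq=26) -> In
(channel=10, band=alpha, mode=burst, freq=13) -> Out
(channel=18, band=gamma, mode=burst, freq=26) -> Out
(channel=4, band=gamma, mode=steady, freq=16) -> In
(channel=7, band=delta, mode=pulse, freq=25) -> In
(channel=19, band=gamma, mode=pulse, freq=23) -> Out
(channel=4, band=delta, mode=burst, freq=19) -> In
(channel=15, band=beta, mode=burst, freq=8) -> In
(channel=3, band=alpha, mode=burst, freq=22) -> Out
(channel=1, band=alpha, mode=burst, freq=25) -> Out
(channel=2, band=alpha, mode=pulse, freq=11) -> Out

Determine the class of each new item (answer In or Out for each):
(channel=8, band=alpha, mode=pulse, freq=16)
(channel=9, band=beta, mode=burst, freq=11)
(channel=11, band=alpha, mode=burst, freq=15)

Out, In, Out

The distinguishing property — band is not alpha AND channel ≤ 15 — holds for all the 'In' cases and none of the 'Out' cases.
(channel=8, band=alpha, mode=pulse, freq=16): band is alpha, channel = 8, doesn't qualify → Out. (channel=9, band=beta, mode=burst, freq=11): band is beta, channel = 9, fits → In. (channel=11, band=alpha, mode=burst, freq=15): band is alpha, channel = 11, doesn't qualify → Out.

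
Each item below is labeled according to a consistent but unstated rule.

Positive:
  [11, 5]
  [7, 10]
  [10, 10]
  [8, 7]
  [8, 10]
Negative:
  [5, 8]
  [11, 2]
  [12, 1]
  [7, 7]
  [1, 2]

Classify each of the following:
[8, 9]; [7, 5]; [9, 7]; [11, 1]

All 'Positive' examples share one property — sum ≥ 15 — and every 'Negative' example lacks it.
[8, 9]: 8+9 = 17 — fits, so Positive. [7, 5]: 7+5 = 12 — does not pass, so Negative. [9, 7]: 9+7 = 16 — fits, so Positive. [11, 1]: 11+1 = 12 — does not pass, so Negative.

Positive, Negative, Positive, Negative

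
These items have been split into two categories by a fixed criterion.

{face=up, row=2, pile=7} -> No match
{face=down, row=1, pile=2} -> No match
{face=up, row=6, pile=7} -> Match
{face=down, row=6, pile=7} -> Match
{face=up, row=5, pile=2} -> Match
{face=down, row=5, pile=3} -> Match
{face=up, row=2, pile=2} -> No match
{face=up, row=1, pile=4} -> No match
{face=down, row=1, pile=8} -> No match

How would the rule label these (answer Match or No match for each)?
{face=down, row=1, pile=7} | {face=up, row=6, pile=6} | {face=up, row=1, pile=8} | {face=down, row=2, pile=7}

Every 'Match' example satisfies: row ≥ 5. None of the 'No match' examples do.
{face=down, row=1, pile=7}: row = 1 — doesn't qualify, so No match.
{face=up, row=6, pile=6}: row = 6 — passes, so Match.
{face=up, row=1, pile=8}: row = 1 — doesn't qualify, so No match.
{face=down, row=2, pile=7}: row = 2 — doesn't qualify, so No match.

No match, Match, No match, No match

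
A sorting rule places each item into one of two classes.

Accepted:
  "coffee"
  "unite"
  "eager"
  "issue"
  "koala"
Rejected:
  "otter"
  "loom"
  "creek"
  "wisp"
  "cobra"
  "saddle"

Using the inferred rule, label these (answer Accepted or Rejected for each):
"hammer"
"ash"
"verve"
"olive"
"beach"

The rule appears to be: has ≥ 3 vowels.
"hammer": 2 vowels — doesn't match, so Rejected. "ash": 1 vowel — doesn't match, so Rejected. "verve": 2 vowels — doesn't match, so Rejected. "olive": 3 vowels — has this property, so Accepted. "beach": 2 vowels — doesn't match, so Rejected.

Rejected, Rejected, Rejected, Accepted, Rejected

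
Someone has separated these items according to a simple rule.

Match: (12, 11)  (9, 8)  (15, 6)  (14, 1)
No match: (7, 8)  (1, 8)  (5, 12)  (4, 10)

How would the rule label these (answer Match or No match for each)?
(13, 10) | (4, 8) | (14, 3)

Match, No match, Match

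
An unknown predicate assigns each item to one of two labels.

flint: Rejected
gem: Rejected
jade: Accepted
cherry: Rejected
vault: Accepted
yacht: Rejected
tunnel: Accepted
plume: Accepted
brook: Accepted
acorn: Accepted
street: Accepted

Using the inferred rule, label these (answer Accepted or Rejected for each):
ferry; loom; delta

Rejected, Accepted, Accepted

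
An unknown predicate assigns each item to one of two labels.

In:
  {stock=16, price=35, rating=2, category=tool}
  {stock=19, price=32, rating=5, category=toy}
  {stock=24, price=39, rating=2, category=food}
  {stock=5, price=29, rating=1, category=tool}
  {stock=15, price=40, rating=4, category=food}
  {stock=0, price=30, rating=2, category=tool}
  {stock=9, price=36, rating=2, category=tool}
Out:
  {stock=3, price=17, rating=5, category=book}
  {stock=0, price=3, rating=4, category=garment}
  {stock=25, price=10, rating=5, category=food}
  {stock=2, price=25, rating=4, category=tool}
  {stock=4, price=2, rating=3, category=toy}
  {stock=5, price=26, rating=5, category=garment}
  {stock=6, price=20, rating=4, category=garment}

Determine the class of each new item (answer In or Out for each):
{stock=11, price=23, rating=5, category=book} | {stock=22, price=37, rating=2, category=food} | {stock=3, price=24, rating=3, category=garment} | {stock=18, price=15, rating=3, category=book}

All 'In' examples share one property — price ≥ 29 — and every 'Out' example lacks it.

Out, In, Out, Out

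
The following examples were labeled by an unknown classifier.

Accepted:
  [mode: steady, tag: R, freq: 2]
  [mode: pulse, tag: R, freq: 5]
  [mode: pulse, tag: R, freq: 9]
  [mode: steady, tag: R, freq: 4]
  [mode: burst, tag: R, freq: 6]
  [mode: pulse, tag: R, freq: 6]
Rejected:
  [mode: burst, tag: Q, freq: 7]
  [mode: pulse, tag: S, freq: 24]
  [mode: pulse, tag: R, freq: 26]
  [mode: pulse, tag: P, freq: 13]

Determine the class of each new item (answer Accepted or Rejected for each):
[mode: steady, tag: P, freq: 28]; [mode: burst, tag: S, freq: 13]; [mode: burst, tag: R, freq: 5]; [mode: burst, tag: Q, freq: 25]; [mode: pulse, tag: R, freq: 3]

'Accepted' ⟺ tag is R AND freq ≤ 9.
[mode: steady, tag: P, freq: 28] → tag is P, freq = 28 → Rejected. [mode: burst, tag: S, freq: 13] → tag is S, freq = 13 → Rejected. [mode: burst, tag: R, freq: 5] → tag is R, freq = 5 → Accepted. [mode: burst, tag: Q, freq: 25] → tag is Q, freq = 25 → Rejected. [mode: pulse, tag: R, freq: 3] → tag is R, freq = 3 → Accepted.

Rejected, Rejected, Accepted, Rejected, Accepted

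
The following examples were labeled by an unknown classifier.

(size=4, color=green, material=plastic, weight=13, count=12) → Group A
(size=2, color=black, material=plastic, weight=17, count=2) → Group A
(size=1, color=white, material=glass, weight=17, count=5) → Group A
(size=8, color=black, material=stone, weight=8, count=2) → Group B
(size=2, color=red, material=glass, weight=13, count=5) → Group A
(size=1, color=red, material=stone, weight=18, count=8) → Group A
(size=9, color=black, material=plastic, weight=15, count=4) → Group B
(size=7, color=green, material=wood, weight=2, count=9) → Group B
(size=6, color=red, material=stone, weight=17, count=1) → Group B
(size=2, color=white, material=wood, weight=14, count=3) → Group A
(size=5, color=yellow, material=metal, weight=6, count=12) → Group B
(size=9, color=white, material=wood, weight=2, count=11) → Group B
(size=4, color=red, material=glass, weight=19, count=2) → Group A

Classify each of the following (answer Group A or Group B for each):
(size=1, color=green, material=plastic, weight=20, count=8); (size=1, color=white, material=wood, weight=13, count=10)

One predicate separates the groups cleanly: size ≤ 4.

Group A, Group A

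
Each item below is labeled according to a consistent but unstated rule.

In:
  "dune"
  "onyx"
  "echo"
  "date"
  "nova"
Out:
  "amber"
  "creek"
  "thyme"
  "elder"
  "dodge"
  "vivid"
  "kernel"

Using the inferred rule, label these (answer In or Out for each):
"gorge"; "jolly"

Out, Out

The pattern is that an item is 'In' exactly when: length 4.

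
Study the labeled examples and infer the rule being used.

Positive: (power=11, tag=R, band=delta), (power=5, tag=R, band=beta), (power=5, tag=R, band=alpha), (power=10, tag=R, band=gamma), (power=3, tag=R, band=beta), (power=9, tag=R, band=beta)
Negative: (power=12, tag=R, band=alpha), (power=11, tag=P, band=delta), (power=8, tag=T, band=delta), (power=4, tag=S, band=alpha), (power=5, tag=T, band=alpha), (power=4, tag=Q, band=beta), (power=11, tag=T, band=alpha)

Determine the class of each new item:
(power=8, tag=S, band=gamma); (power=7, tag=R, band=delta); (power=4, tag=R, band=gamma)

Negative, Positive, Positive

Every 'Positive' example satisfies: tag is R AND power ≤ 11. None of the 'Negative' examples do.
(power=8, tag=S, band=gamma): tag is S, power = 8 — lacks this property, so Negative. (power=7, tag=R, band=delta): tag is R, power = 7 — passes, so Positive. (power=4, tag=R, band=gamma): tag is R, power = 4 — passes, so Positive.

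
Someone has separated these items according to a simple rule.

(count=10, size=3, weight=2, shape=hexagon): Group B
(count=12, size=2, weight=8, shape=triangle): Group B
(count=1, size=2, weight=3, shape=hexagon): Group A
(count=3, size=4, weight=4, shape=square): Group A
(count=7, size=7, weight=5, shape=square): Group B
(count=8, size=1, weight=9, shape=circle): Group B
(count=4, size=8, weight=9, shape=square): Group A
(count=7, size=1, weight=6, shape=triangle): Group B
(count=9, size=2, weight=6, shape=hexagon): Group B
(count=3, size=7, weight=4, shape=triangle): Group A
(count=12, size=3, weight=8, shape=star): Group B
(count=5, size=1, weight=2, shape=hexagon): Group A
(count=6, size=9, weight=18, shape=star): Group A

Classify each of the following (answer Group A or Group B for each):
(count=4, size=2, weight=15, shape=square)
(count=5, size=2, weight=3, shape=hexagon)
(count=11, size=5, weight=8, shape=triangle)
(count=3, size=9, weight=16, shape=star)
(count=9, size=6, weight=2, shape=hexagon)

Group A, Group A, Group B, Group A, Group B

The classifier is using: count ≤ 6.
(count=4, size=2, weight=15, shape=square): count = 4, has this property → Group A.
(count=5, size=2, weight=3, shape=hexagon): count = 5, has this property → Group A.
(count=11, size=5, weight=8, shape=triangle): count = 11, doesn't match → Group B.
(count=3, size=9, weight=16, shape=star): count = 3, has this property → Group A.
(count=9, size=6, weight=2, shape=hexagon): count = 9, doesn't match → Group B.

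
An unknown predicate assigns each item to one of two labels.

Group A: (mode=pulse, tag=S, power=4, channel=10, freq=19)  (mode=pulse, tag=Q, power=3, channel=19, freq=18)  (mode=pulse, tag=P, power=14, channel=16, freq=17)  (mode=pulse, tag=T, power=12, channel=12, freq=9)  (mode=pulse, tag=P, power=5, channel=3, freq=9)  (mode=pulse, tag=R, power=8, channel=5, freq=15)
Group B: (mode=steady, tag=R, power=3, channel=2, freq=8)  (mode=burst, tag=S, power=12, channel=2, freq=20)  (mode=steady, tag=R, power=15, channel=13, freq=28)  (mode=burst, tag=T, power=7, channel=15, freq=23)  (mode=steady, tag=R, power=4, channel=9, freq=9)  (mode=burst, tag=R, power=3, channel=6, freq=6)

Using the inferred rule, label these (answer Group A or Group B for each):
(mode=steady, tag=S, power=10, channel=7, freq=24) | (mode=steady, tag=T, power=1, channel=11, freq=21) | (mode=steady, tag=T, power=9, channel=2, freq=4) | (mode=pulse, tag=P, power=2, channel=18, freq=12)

One predicate separates the groups cleanly: mode is pulse.
(mode=steady, tag=S, power=10, channel=7, freq=24): Group B (mode is steady).
(mode=steady, tag=T, power=1, channel=11, freq=21): Group B (mode is steady).
(mode=steady, tag=T, power=9, channel=2, freq=4): Group B (mode is steady).
(mode=pulse, tag=P, power=2, channel=18, freq=12): Group A (mode is pulse).

Group B, Group B, Group B, Group A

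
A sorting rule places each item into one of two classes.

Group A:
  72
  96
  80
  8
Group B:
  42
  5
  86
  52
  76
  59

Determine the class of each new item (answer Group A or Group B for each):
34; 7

All 'Group A' examples share one property — multiple of 8 — and every 'Group B' example lacks it.

Group B, Group B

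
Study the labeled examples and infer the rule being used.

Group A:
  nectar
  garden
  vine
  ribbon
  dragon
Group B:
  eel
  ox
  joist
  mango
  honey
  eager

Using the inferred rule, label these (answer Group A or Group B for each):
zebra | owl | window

The pattern is that an item is 'Group A' exactly when: even length AND contains 'n'.
zebra — length 5, no 'n', hence Group B. owl — length 3, no 'n', hence Group B. window — length 6, has 'n', hence Group A.

Group B, Group B, Group A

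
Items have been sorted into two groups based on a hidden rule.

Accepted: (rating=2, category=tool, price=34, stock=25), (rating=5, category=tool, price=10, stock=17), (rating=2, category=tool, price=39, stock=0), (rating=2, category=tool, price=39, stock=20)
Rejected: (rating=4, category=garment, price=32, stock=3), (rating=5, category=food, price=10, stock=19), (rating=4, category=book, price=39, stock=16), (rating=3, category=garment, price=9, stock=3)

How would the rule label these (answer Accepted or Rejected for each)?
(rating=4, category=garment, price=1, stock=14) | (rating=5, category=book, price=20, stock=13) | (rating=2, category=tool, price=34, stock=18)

Looking at the examples, the only property every 'Accepted' case has and every 'Rejected' case lacks is: category is tool.
Rejected: (rating=4, category=garment, price=1, stock=14), since category is garment. Rejected: (rating=5, category=book, price=20, stock=13), since category is book. Accepted: (rating=2, category=tool, price=34, stock=18), since category is tool.

Rejected, Rejected, Accepted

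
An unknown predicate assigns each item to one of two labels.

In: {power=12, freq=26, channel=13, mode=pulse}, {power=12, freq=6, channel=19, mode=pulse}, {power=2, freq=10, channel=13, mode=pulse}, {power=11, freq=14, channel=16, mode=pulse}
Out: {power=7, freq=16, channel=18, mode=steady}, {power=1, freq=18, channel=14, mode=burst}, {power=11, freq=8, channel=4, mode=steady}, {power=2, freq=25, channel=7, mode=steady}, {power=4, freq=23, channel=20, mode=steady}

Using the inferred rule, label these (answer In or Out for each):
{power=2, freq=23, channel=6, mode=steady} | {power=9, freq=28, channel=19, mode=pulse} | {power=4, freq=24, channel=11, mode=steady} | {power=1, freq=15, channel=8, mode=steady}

Out, In, Out, Out

The rule appears to be: mode is pulse.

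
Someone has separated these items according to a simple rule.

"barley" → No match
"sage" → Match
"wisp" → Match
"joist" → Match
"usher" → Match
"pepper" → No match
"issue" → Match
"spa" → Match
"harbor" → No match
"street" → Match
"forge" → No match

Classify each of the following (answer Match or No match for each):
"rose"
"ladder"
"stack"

Match, No match, Match

Looking at the examples, the only property every 'Match' case has and every 'No match' case lacks is: contains 's'.
Match: "rose", since has 's'. No match: "ladder", since no 's'. Match: "stack", since has 's'.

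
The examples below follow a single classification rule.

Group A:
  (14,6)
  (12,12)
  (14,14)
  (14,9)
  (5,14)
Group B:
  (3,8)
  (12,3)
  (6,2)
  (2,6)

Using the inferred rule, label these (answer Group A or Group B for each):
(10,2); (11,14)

The classifier is using: sum ≥ 19.
(10,2) — 10+2 = 12, hence Group B. (11,14) — 11+14 = 25, hence Group A.

Group B, Group A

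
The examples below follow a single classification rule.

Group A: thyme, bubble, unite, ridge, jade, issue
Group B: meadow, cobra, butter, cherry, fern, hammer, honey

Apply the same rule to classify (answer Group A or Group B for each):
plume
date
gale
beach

The pattern is that an item is 'Group A' exactly when: ends with 'e'.
plume: ends with 'e' — meets the rule, so Group A.
date: ends with 'e' — meets the rule, so Group A.
gale: ends with 'e' — meets the rule, so Group A.
beach: ends with 'h' — lacks this property, so Group B.

Group A, Group A, Group A, Group B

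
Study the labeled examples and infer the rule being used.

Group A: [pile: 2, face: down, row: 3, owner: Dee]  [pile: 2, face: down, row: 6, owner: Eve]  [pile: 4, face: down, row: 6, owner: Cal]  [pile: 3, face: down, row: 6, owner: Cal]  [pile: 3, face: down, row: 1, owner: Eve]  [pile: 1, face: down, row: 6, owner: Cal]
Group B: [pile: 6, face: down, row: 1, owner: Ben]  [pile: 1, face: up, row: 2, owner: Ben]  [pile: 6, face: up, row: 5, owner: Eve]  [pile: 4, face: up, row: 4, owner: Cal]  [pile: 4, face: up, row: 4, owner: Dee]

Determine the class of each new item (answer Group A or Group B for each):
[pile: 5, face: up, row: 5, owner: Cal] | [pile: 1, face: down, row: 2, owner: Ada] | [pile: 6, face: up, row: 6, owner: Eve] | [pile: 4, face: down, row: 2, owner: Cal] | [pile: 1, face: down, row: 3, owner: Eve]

Every 'Group A' example satisfies: face is down AND pile ≤ 4. None of the 'Group B' examples do.
Group B: [pile: 5, face: up, row: 5, owner: Cal], since face is up, pile = 5. Group A: [pile: 1, face: down, row: 2, owner: Ada], since face is down, pile = 1. Group B: [pile: 6, face: up, row: 6, owner: Eve], since face is up, pile = 6. Group A: [pile: 4, face: down, row: 2, owner: Cal], since face is down, pile = 4. Group A: [pile: 1, face: down, row: 3, owner: Eve], since face is down, pile = 1.

Group B, Group A, Group B, Group A, Group A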